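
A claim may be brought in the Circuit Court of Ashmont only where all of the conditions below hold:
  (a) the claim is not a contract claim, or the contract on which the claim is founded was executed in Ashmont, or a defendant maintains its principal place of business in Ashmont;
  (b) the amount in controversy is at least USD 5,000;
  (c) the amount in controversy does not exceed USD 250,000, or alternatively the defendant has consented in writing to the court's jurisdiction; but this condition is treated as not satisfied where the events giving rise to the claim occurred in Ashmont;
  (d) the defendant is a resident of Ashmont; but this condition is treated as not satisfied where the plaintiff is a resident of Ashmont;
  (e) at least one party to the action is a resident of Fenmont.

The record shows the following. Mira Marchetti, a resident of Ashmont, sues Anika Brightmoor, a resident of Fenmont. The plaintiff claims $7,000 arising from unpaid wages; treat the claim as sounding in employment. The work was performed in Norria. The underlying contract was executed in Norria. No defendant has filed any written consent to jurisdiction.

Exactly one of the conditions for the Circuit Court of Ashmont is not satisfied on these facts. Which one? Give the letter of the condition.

The Circuit Court of Ashmont:
  (a) The claim is an employment claim, not a contract claim, which satisfies one of the alternatives. Met.
  (b) The amount in controversy is 7,000 dollars, which meets the 5,000 dollars floor. Satisfied.
  (c) The amount in controversy is USD 7,000, within the USD 250,000 ceiling — that alternative is enough. The exception is not triggered, since the operative events occurred in Norria, not Ashmont. Condition met.
  (d) The defendant resides in Fenmont, not Ashmont. Not met.
  (e) Anika Brightmoor resides in Fenmont. Condition met.
Only condition (d) fails.

(d)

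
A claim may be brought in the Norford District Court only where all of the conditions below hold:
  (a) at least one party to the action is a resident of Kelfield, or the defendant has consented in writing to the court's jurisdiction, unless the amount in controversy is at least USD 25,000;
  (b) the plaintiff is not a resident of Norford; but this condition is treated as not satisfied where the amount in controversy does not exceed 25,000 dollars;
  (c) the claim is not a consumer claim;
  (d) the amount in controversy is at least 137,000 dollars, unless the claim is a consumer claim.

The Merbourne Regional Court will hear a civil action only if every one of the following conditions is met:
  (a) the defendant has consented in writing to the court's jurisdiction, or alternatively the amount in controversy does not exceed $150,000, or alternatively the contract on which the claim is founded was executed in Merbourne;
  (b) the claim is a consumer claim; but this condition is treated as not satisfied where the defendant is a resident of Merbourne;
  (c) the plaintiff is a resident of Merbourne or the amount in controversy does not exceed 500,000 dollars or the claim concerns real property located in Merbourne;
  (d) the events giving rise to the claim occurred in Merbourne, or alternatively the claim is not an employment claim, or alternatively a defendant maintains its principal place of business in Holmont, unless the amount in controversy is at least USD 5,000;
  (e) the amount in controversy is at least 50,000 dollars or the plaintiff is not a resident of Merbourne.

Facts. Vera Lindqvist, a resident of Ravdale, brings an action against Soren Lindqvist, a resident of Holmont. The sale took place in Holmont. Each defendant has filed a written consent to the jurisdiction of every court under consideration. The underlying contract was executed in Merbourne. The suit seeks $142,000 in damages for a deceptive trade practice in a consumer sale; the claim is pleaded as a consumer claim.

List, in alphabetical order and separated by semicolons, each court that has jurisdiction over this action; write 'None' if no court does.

the Merbourne Regional Court

The Norford District Court:
  (a) Every defendant has filed written consent, which satisfies one of the alternatives. Condition met.
  (b) The plaintiff resides in Ravdale, which is not Norford. And the carve-out is inapplicable — the amount in controversy is $142,000, above the $25,000 ceiling. Satisfied.
  (c) The claim is a consumer claim. Fails.
  (d) The amount in controversy is 142,000 dollars, which meets the $137,000 floor. Satisfied.
  → At least one condition fails; no jurisdiction.
The Merbourne Regional Court:
  (a) Every defendant has filed written consent, so one alternative holds. Met.
  (b) The claim is a consumer claim. And the carve-out is inapplicable — the defendant resides in Holmont, not Merbourne. Satisfied.
  (c) The amount in controversy is $142,000, within the USD 500,000 ceiling, which satisfies one of the alternatives. Satisfied.
  (d) The claim is a consumer claim, not an employment claim, which satisfies one of the alternatives. Satisfied.
  (e) The amount in controversy is USD 142,000, which meets the 50,000 dollars floor — that alternative is enough. Condition met.
  → The court has jurisdiction.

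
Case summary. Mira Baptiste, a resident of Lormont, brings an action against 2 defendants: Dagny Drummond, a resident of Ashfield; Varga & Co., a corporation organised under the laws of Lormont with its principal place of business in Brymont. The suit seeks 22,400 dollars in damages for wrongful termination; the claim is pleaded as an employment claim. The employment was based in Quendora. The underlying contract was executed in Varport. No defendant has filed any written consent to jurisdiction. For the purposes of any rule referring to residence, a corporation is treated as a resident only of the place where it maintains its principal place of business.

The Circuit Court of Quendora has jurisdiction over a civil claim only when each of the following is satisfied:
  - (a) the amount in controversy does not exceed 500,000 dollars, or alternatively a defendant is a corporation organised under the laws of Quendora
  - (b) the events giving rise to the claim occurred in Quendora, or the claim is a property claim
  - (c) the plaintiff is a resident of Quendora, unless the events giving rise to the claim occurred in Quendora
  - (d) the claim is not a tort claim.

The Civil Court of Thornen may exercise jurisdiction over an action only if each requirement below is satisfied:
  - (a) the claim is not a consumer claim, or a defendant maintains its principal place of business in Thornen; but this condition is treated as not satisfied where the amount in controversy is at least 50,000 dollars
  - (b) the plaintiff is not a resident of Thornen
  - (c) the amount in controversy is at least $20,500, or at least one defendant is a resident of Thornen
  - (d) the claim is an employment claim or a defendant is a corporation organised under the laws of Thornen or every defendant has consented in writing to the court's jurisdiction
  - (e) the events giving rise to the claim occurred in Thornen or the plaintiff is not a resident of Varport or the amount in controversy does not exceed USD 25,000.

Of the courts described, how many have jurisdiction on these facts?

2

The Circuit Court of Quendora:
  (a) The amount in controversy is $22,400, within the 500,000 dollars ceiling — that alternative is enough. Met.
  (b) The operative events occurred in Quendora, which satisfies one of the alternatives. Condition met.
  (c) The plaintiff resides in Lormont, not Quendora. However, the operative events occurred in Quendora, so the 'unless' proviso supplies this condition. Satisfied.
  (d) The claim is an employment claim, not a tort claim. Condition met.
  → Jurisdiction lies.
The Civil Court of Thornen:
  (a) The claim is an employment claim, not a consumer claim — that alternative is enough. The exception is not triggered, since the amount in controversy is USD 22,400, below the USD 50,000 floor. Satisfied.
  (b) The plaintiff resides in Lormont, which is not Thornen. Met.
  (c) The amount in controversy is 22,400 dollars, which meets the USD 20,500 floor — that alternative is enough. Condition met.
  (d) The claim is an employment claim, which satisfies one of the alternatives. Satisfied.
  (e) The plaintiff resides in Lormont, which is not Varport, which satisfies one of the alternatives. Satisfied.
  → Jurisdiction lies.
Courts with jurisdiction: the Circuit Court of Quendora, the Civil Court of Thornen — 2 in total.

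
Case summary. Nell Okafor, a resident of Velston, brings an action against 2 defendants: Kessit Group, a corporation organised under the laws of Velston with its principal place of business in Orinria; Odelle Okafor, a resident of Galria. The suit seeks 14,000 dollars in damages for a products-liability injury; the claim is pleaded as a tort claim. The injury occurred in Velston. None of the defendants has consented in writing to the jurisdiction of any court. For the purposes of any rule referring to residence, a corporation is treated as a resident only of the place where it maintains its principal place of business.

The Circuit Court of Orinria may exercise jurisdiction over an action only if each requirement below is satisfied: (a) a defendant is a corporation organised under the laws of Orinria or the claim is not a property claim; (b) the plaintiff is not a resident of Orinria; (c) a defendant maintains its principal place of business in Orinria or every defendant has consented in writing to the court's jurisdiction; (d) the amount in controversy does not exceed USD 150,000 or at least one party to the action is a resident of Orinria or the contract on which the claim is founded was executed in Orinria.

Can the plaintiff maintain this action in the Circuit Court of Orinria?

Yes

The Circuit Court of Orinria:
  (a) The claim is a tort claim, not a property claim, which satisfies one of the alternatives. Condition met.
  (b) The plaintiff resides in Velston, which is not Orinria. Met.
  (c) Kessit Group has its principal place of business in Orinria, which satisfies one of the alternatives. Condition met.
  (d) The amount in controversy is $14,000, within the USD 150,000 ceiling — that alternative is enough. Satisfied.
  → Jurisdiction lies.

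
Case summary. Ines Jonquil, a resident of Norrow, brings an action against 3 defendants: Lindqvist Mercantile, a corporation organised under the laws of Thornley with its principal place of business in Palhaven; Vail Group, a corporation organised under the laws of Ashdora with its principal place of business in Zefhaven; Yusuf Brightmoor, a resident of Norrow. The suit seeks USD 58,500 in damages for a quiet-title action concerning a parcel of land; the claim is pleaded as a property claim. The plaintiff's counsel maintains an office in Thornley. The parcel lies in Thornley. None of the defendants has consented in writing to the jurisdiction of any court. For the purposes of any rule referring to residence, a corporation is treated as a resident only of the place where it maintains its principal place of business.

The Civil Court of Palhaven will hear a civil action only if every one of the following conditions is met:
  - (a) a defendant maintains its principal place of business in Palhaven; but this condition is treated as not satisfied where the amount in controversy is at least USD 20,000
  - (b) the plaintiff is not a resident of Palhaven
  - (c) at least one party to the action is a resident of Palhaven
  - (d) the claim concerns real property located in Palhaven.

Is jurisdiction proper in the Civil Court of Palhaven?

The Civil Court of Palhaven:
  (a) Lindqvist Mercantile has its principal place of business in Palhaven. But the amount in controversy is $58,500, which meets the $20,000 floor, triggering the carve-out and defeating this condition. Fails.
  (b) The plaintiff resides in Norrow, which is not Palhaven. Satisfied.
  (c) Lindqvist Mercantile resides in Palhaven. Satisfied.
  (d) The property lies in Thornley, not Palhaven. Condition not met.
  → The court lacks jurisdiction.

No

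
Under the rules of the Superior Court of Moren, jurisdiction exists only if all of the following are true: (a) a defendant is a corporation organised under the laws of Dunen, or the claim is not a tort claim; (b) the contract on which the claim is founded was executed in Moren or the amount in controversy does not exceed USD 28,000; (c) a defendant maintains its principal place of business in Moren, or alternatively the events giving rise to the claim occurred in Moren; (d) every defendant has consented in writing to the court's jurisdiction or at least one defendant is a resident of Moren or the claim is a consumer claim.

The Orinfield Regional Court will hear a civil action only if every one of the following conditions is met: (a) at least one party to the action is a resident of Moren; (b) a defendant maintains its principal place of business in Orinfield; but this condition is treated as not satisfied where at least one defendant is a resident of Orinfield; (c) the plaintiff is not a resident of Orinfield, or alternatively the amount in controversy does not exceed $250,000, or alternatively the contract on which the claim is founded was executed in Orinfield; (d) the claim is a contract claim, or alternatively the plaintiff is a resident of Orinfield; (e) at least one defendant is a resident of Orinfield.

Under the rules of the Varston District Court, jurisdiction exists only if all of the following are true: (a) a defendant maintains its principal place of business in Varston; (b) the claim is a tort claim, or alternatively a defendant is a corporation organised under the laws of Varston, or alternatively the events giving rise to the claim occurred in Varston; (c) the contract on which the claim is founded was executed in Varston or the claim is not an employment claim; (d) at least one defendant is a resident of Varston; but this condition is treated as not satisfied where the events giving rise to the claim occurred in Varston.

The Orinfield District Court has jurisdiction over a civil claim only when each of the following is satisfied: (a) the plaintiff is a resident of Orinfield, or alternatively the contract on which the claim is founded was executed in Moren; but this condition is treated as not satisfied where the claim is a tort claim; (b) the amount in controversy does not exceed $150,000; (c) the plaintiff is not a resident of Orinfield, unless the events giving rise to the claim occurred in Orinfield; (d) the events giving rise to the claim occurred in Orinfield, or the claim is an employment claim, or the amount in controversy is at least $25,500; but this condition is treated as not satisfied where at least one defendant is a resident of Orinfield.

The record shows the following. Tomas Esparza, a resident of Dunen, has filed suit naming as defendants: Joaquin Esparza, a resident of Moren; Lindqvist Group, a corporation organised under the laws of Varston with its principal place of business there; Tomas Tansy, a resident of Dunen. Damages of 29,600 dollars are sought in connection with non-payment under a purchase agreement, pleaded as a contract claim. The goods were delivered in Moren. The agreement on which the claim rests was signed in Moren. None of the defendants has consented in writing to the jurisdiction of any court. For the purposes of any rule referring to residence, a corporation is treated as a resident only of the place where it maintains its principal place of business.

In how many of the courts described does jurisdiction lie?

The Superior Court of Moren:
  (a) The claim is a contract claim, not a tort claim, which satisfies one of the alternatives. Condition met.
  (b) The contract was executed in Moren — that alternative is enough. Condition met.
  (c) The operative events occurred in Moren, so one alternative holds. Met.
  (d) Joaquin Esparza resides in Moren, which satisfies one of the alternatives. Satisfied.
  → Jurisdiction lies.
The Orinfield Regional Court:
  (a) Joaquin Esparza resides in Moren. Condition met.
  (b) The corporate defendant(s) have their principal place of business in Varston, not Orinfield. Not satisfied.
  (c) The plaintiff resides in Dunen, which is not Orinfield — that alternative is enough. Condition met.
  (d) The claim is a contract claim, so one alternative holds. Satisfied.
  (e) No defendant resides in Orinfield (they reside in Moren, Varston, Dunen). Not satisfied.
  → Not every requirement is met — no jurisdiction.
The Varston District Court:
  (a) Lindqvist Group has its principal place of business in Varston. Condition met.
  (b) Lindqvist Group is organised under the laws of Varston, so one alternative holds. Met.
  (c) The claim is a contract claim, not an employment claim, which satisfies one of the alternatives. Condition met.
  (d) Lindqvist Group resides in Varston. The exception is not triggered, since the operative events occurred in Moren, not Varston. Satisfied.
  → Every requirement is satisfied — jurisdiction.
The Orinfield District Court:
  (a) The contract was executed in Moren, so this disjunct is met. The carve-out does not apply: the claim is a contract claim, not a tort claim. Satisfied.
  (b) The amount in controversy is $29,600, within the USD 150,000 ceiling. Condition met.
  (c) The plaintiff resides in Dunen, which is not Orinfield. Condition met.
  (d) The amount in controversy is USD 29,600, which meets the 25,500 dollars floor, so this disjunct is met. And the carve-out is inapplicable — no defendant resides in Orinfield (they reside in Moren, Varston, Dunen). Met.
  → Jurisdiction lies.
Courts with jurisdiction: the Superior Court of Moren, the Varston District Court, the Orinfield District Court — 3 in total.

3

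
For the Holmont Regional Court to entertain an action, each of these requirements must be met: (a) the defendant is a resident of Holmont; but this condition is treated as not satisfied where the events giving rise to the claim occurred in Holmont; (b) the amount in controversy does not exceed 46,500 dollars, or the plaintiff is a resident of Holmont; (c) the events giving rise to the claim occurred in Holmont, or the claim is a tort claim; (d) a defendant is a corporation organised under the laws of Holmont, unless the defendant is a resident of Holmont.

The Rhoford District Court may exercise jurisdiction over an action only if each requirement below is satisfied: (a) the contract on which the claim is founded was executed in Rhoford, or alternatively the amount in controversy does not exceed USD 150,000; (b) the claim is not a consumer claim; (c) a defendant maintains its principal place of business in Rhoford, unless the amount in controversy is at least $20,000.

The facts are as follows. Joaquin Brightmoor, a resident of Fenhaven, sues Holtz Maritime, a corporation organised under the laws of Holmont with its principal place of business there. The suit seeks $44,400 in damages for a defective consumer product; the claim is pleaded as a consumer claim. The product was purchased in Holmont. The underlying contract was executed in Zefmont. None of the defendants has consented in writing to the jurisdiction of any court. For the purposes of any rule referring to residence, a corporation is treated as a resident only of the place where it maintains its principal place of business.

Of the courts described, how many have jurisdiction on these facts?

The Holmont Regional Court:
  (a) The defendant resides in Holmont. But the operative events occurred in Holmont, triggering the carve-out and defeating this condition. Not satisfied.
  (b) The amount in controversy is USD 44,400, within the $46,500 ceiling — that alternative is enough. Met.
  (c) The operative events occurred in Holmont, so one alternative holds. Met.
  (d) Holtz Maritime is organised under the laws of Holmont. Met.
  → Not every requirement is met — no jurisdiction.
The Rhoford District Court:
  (a) The amount in controversy is 44,400 dollars, within the USD 150,000 ceiling, so one alternative holds. Met.
  (b) The claim is a consumer claim. Condition not met.
  (c) The corporate defendant(s) have their principal place of business in Holmont, not Rhoford. However, the amount in controversy is USD 44,400, which meets the 20,000 dollars floor, so the 'unless' proviso supplies this condition. Condition met.
  → The court lacks jurisdiction.
No court satisfies all of its conditions.

0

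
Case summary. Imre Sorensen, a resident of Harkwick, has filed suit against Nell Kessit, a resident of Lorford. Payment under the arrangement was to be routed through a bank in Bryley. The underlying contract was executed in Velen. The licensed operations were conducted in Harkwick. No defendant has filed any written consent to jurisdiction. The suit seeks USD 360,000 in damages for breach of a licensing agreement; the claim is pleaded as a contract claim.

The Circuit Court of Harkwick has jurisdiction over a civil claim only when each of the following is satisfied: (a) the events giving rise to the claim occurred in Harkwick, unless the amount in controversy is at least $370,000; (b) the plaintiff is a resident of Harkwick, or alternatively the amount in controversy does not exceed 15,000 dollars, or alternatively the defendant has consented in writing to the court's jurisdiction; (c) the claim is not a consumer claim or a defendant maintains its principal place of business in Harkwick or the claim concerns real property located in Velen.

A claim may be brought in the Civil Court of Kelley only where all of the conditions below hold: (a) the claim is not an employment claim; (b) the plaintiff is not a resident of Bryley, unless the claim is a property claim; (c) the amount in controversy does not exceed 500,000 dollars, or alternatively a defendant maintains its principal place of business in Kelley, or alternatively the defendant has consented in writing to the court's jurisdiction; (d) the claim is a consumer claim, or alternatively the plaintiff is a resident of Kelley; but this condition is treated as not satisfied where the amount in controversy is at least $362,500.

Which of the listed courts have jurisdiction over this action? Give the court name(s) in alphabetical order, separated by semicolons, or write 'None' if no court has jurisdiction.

The Circuit Court of Harkwick:
  (a) The operative events occurred in Harkwick. Condition met.
  (b) The plaintiff resides in Harkwick, so this disjunct is met. Condition met.
  (c) The claim is a contract claim, not a consumer claim, so this disjunct is met. Met.
  → Jurisdiction lies.
The Civil Court of Kelley:
  (a) The claim is a contract claim, not an employment claim. Satisfied.
  (b) The plaintiff resides in Harkwick, which is not Bryley. Satisfied.
  (c) The amount in controversy is 360,000 dollars, within the 500,000 dollars ceiling — that alternative is enough. Satisfied.
  (d) The claim is a contract claim, not a consumer claim; the plaintiff resides in Harkwick, not Kelley — none of the alternatives is met. Not satisfied.
  → At least one condition fails; no jurisdiction.

the Circuit Court of Harkwick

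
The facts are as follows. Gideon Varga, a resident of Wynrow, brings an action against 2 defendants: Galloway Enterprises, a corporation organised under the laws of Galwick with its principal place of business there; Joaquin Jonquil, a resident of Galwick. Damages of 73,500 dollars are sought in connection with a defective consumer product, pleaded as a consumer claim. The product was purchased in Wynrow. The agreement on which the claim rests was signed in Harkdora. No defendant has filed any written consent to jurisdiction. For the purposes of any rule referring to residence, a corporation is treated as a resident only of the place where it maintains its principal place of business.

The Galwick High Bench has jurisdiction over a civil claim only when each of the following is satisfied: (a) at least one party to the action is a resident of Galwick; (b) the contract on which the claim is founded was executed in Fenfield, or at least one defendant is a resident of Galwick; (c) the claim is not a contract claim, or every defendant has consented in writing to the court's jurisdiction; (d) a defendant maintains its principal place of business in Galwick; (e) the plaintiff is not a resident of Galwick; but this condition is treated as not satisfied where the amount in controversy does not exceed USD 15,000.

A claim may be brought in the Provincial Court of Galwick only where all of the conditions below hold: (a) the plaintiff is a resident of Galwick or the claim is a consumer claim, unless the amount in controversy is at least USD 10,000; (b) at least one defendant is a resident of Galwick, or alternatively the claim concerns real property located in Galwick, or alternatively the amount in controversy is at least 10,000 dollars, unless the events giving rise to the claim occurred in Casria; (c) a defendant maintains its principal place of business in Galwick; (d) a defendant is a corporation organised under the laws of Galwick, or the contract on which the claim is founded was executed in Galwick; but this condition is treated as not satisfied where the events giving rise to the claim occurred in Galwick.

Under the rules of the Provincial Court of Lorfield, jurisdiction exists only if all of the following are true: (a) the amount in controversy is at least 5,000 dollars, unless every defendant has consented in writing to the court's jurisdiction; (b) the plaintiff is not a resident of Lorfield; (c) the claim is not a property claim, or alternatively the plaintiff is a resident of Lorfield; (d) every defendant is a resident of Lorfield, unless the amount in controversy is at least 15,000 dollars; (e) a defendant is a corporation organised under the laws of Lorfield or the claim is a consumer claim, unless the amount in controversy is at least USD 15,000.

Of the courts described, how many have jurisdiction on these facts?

3

The Galwick High Bench:
  (a) Galloway Enterprises resides in Galwick. Satisfied.
  (b) Galloway Enterprises resides in Galwick, so this disjunct is met. Satisfied.
  (c) The claim is a consumer claim, not a contract claim, which satisfies one of the alternatives. Satisfied.
  (d) Galloway Enterprises has its principal place of business in Galwick. Condition met.
  (e) The plaintiff resides in Wynrow, which is not Galwick. And the carve-out is inapplicable — the amount in controversy is USD 73,500, above the USD 15,000 ceiling. Satisfied.
  → The court has jurisdiction.
The Provincial Court of Galwick:
  (a) The claim is a consumer claim, so this disjunct is met. Condition met.
  (b) Galloway Enterprises resides in Galwick, so one alternative holds. Satisfied.
  (c) Galloway Enterprises has its principal place of business in Galwick. Condition met.
  (d) Galloway Enterprises is organised under the laws of Galwick — that alternative is enough. And the carve-out is inapplicable — the operative events occurred in Wynrow, not Galwick. Met.
  → All conditions met; jurisdiction exists.
The Provincial Court of Lorfield:
  (a) The amount in controversy is USD 73,500, which meets the 5,000 dollars floor. Condition met.
  (b) The plaintiff resides in Wynrow, which is not Lorfield. Satisfied.
  (c) The claim is a consumer claim, not a property claim, so one alternative holds. Satisfied.
  (d) The defendants reside as follows — Galloway Enterprises in Galwick, Joaquin Jonquil in Galwick — not all in Lorfield. The proviso rescues it, though: the amount in controversy is USD 73,500, which meets the $15,000 floor. Satisfied.
  (e) The claim is a consumer claim — that alternative is enough. Satisfied.
  → All conditions met; jurisdiction exists.
Courts with jurisdiction: the Galwick High Bench, the Provincial Court of Galwick, the Provincial Court of Lorfield — 3 in total.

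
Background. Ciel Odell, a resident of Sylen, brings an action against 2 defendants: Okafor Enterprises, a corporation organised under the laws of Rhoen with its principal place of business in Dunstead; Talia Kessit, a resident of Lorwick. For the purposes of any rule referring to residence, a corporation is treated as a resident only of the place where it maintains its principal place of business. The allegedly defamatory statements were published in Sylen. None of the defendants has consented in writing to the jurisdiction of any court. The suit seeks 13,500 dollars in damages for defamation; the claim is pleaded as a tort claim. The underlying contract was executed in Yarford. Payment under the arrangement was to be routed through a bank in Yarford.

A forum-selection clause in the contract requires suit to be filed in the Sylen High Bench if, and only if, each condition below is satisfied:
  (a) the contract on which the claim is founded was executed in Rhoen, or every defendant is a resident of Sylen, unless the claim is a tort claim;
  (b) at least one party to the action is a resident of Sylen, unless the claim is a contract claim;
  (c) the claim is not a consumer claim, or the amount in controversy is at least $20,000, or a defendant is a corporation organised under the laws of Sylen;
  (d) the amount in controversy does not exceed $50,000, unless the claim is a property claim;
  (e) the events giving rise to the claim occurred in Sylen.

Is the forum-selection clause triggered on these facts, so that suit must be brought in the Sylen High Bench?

Yes

The Sylen High Bench:
  (a) The contract was executed in Yarford, not Rhoen; the defendants reside as follows — Okafor Enterprises in Dunstead, Talia Kessit in Lorwick — not all in Sylen — no alternative holds. However, the claim is a tort claim, so the 'unless' proviso supplies this condition. Condition met.
  (b) Ciel Odell resides in Sylen. Satisfied.
  (c) The claim is a tort claim, not a consumer claim, so this disjunct is met. Condition met.
  (d) The amount in controversy is $13,500, within the 50,000 dollars ceiling. Met.
  (e) The operative events occurred in Sylen. Satisfied.
  → The clause applies.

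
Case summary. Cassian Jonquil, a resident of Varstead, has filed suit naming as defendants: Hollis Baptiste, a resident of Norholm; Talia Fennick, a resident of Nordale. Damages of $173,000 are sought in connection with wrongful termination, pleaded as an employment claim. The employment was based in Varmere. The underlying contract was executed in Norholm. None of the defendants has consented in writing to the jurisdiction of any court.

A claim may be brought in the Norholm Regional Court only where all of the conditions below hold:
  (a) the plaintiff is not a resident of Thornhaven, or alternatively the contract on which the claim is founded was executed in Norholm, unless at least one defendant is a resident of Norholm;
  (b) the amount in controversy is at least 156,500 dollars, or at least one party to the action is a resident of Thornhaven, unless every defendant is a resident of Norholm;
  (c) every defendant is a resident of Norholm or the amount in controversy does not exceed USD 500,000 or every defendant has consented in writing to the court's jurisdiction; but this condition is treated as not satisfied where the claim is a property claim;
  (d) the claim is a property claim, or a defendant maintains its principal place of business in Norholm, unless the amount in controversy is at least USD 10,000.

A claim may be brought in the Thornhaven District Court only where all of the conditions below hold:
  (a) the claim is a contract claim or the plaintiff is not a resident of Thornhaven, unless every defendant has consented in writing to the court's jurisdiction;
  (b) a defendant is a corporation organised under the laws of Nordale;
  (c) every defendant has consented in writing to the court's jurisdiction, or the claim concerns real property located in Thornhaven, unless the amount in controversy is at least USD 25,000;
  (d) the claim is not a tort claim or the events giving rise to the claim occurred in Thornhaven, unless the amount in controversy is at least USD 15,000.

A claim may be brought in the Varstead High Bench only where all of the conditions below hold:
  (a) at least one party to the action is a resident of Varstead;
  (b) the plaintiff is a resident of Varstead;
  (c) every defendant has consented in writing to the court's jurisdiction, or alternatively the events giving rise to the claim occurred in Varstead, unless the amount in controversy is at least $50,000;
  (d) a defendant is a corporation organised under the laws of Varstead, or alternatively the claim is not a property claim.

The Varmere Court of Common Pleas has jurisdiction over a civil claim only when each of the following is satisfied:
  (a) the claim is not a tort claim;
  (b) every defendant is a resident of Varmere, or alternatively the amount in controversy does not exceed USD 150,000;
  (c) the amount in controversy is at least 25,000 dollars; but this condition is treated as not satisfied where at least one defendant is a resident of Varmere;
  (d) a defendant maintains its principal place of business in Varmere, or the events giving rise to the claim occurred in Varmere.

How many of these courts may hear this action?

2

The Norholm Regional Court:
  (a) The plaintiff resides in Varstead, which is not Thornhaven, so this disjunct is met. Condition met.
  (b) The amount in controversy is 173,000 dollars, which meets the $156,500 floor, so this disjunct is met. Met.
  (c) The amount in controversy is $173,000, within the USD 500,000 ceiling, so this disjunct is met. The carve-out does not apply: the claim is an employment claim, not a property claim. Satisfied.
  (d) The claim is an employment claim, not a property claim; no defendant is a corporation — every alternative fails. However, the amount in controversy is 173,000 dollars, which meets the USD 10,000 floor, so the 'unless' proviso supplies this condition. Met.
  → Every requirement is satisfied — jurisdiction.
The Thornhaven District Court:
  (a) The plaintiff resides in Varstead, which is not Thornhaven, so one alternative holds. Condition met.
  (b) No defendant is a corporation. Condition not met.
  (c) No such written consent has been filed; the claim does not concern real property — every alternative fails. However, the amount in controversy is USD 173,000, which meets the USD 25,000 floor, so the 'unless' proviso supplies this condition. Satisfied.
  (d) The claim is an employment claim, not a tort claim — that alternative is enough. Satisfied.
  → At least one condition fails; no jurisdiction.
The Varstead High Bench:
  (a) Cassian Jonquil resides in Varstead. Met.
  (b) The plaintiff resides in Varstead. Met.
  (c) No such written consent has been filed; the operative events occurred in Varmere, not Varstead — none of the alternatives is met. But the amount in controversy is 173,000 dollars, which meets the USD 50,000 floor, and the 'unless' clause therefore excuses the requirement. Met.
  (d) The claim is an employment claim, not a property claim, so one alternative holds. Condition met.
  → All conditions met; jurisdiction exists.
The Varmere Court of Common Pleas:
  (a) The claim is an employment claim, not a tort claim. Satisfied.
  (b) The defendants reside as follows — Hollis Baptiste in Norholm, Talia Fennick in Nordale — not all in Varmere; the amount in controversy is $173,000, above the 150,000 dollars ceiling — no alternative holds. Not met.
  (c) The amount in controversy is 173,000 dollars, which meets the USD 25,000 floor. The exception is not triggered, since no defendant resides in Varmere (they reside in Norholm, Nordale). Condition met.
  (d) The operative events occurred in Varmere, which satisfies one of the alternatives. Satisfied.
  → At least one condition fails; no jurisdiction.
Courts with jurisdiction: the Norholm Regional Court, the Varstead High Bench — 2 in total.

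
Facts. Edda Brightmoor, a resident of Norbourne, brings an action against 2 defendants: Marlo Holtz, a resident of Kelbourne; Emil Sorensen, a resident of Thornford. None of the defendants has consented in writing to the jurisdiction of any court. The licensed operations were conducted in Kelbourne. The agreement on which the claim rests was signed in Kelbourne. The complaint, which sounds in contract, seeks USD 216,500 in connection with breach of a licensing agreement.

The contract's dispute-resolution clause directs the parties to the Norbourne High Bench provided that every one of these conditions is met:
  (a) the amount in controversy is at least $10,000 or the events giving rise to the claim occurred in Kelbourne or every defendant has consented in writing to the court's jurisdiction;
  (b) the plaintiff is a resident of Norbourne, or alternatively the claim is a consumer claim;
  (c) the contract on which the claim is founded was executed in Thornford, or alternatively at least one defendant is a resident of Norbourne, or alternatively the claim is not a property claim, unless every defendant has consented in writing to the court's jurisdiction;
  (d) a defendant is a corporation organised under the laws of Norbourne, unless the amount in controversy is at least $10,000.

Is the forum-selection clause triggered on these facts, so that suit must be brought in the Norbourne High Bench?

Yes

The Norbourne High Bench:
  (a) The amount in controversy is USD 216,500, which meets the $10,000 floor, which satisfies one of the alternatives. Met.
  (b) The plaintiff resides in Norbourne — that alternative is enough. Satisfied.
  (c) The claim is a contract claim, not a property claim — that alternative is enough. Condition met.
  (d) No defendant is a corporation. But the amount in controversy is $216,500, which meets the USD 10,000 floor, and the 'unless' clause therefore excuses the requirement. Condition met.
  → Forum clause is triggered.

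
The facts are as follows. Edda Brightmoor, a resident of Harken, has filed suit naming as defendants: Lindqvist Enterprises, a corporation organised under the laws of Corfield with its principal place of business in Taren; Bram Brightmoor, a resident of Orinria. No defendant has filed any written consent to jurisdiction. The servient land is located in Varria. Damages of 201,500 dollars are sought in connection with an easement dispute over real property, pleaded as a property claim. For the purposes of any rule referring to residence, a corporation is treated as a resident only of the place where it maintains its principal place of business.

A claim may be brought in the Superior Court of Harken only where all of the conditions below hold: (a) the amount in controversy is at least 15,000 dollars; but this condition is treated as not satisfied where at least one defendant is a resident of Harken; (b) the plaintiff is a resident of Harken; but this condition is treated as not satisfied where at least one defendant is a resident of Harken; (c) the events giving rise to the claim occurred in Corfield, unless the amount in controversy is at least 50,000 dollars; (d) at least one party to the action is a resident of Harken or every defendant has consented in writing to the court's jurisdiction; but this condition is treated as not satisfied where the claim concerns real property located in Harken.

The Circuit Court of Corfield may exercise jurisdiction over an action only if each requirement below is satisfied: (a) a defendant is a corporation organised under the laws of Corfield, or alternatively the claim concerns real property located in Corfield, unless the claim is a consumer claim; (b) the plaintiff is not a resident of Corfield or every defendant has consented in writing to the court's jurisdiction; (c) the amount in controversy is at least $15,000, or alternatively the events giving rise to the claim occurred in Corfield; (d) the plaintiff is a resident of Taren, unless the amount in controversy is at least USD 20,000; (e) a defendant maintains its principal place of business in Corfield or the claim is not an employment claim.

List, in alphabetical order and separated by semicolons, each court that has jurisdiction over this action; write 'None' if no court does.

the Circuit Court of Corfield; the Superior Court of Harken

The Superior Court of Harken:
  (a) The amount in controversy is 201,500 dollars, which meets the $15,000 floor. The exception is not triggered, since no defendant resides in Harken (they reside in Taren, Orinria). Satisfied.
  (b) The plaintiff resides in Harken. The exception is not triggered, since no defendant resides in Harken (they reside in Taren, Orinria). Met.
  (c) The operative events occurred in Varria, not Corfield. But the amount in controversy is $201,500, which meets the 50,000 dollars floor, and the 'unless' clause therefore excuses the requirement. Satisfied.
  (d) Edda Brightmoor resides in Harken, so one alternative holds. The exception is not triggered, since the property lies in Varria, not Harken. Met.
  → All conditions met; jurisdiction exists.
The Circuit Court of Corfield:
  (a) Lindqvist Enterprises is organised under the laws of Corfield, so one alternative holds. Satisfied.
  (b) The plaintiff resides in Harken, which is not Corfield, so one alternative holds. Met.
  (c) The amount in controversy is $201,500, which meets the 15,000 dollars floor, which satisfies one of the alternatives. Satisfied.
  (d) The plaintiff resides in Harken, not Taren. The proviso rescues it, though: the amount in controversy is USD 201,500, which meets the USD 20,000 floor. Condition met.
  (e) The claim is a property claim, not an employment claim, which satisfies one of the alternatives. Satisfied.
  → The court has jurisdiction.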